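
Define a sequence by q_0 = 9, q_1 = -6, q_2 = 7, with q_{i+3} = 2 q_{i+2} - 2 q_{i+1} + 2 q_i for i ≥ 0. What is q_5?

50

q_3 = 2*7 - 2*(-6) + 2*9 = 44
q_4 = 2*44 - 2*7 + 2*(-6) = 62
q_5 = 2*62 - 2*44 + 2*7 = 50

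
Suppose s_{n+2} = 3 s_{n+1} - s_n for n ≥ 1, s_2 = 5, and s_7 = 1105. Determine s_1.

-7

Let s_1 = w.
s_3 = 15 - w
s_4 = 40 - 3w
s_5 = 105 - 8w
s_6 = 275 - 21w
s_7 = 720 - 55w
So 720 - 55w = 1105, giving w = -7.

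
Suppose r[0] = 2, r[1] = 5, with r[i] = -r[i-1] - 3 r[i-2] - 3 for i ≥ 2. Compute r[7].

r[2] = -5 - 3·2 - 3 = -14
r[3] = -(-14) - 3·5 - 3 = -4
r[4] = -(-4) - 3·(-14) - 3 = 43
r[5] = -43 - 3·(-4) - 3 = -34
r[6] = -(-34) - 3·43 - 3 = -98
r[7] = -(-98) - 3·(-34) - 3 = 197

197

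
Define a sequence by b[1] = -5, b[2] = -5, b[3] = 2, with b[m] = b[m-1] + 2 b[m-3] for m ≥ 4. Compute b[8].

-66

b[4] = 2 + 2*(-5) = -8
b[5] = (-8) + 2*(-5) = -18
b[6] = (-18) + 2*2 = -14
b[7] = (-14) + 2*(-8) = -30
b[8] = (-30) + 2*(-18) = -66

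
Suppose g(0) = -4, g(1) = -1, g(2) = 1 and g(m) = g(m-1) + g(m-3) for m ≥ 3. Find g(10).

-29

g(3) = 1 + (-4) = -3
g(4) = (-3) + (-1) = -4
g(5) = (-4) + 1 = -3
g(6) = (-3) + (-3) = -6
g(7) = (-6) + (-4) = -10
g(8) = (-10) + (-3) = -13
g(9) = (-13) + (-6) = -19
g(10) = (-19) + (-10) = -29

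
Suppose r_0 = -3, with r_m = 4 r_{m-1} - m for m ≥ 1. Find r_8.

r_1 = 4(-3) - 1 = -13
r_2 = 4(-13) - 2 = -54
r_3 = 4(-54) - 3 = -219
r_4 = 4(-219) - 4 = -880
r_5 = 4(-880) - 5 = -3525
r_6 = 4(-3525) - 6 = -14106
r_7 = 4(-14106) - 7 = -56431
r_8 = 4(-56431) - 8 = -225732

-225732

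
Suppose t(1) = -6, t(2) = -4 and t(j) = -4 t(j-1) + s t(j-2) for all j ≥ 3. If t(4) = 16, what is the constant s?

t(3) = 16 - 6s
t(4) = -64 + 20s
So -64 + 20s = 16, giving s = 4.

4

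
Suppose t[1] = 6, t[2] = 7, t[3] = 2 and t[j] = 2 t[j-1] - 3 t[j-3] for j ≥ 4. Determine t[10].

382

t[4] = 2*2 - 3*6 = -14
t[5] = 2*(-14) - 3*7 = -49
t[6] = 2*(-49) - 3*2 = -104
t[7] = 2*(-104) - 3*(-14) = -166
t[8] = 2*(-166) - 3*(-49) = -185
t[9] = 2*(-185) - 3*(-104) = -58
t[10] = 2*(-58) - 3*(-166) = 382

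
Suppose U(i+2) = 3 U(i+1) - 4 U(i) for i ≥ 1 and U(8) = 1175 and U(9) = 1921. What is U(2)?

-5

Rearranging, U(i-2) = (U(i) - 3 U(i-1)) / -4.
U(7) = (1921 - 3·1175) / -4 = -1604/-4 = 401
U(6) = (1175 - 3·401) / -4 = -28/-4 = 7
U(5) = (401 - 3·7) / -4 = 380/-4 = -95
U(4) = (7 - 3·(-95)) / -4 = 292/-4 = -73
U(3) = (-95 - 3·(-73)) / -4 = 124/-4 = -31
U(2) = (-73 - 3·(-31)) / -4 = 20/-4 = -5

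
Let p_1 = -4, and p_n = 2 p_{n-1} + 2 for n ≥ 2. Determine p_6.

p_2 = 2*(-4) + 2 = -6
p_3 = 2*(-6) + 2 = -10
p_4 = 2*(-10) + 2 = -18
p_5 = 2*(-18) + 2 = -34
p_6 = 2*(-34) + 2 = -66

-66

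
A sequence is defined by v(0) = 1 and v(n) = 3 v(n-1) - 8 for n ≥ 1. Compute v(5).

-725

v(1) = 3(1) - 8 = -5
v(2) = 3(-5) - 8 = -23
v(3) = 3(-23) - 8 = -77
v(4) = 3(-77) - 8 = -239
v(5) = 3(-239) - 8 = -725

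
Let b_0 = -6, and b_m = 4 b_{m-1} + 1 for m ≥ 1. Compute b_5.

b_1 = 4(-6) + 1 = -23
b_2 = 4(-23) + 1 = -91
b_3 = 4(-91) + 1 = -363
b_4 = 4(-363) + 1 = -1451
b_5 = 4(-1451) + 1 = -5803

-5803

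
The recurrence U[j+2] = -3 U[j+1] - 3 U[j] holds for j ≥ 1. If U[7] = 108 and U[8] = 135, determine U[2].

Rearranging, U[j-2] = (U[j] + 3 U[j-1]) / -3.
U[6] = (135 + 3(108)) / -3 = 459/-3 = -153
U[5] = (108 + 3(-153)) / -3 = -351/-3 = 117
U[4] = (-153 + 3(117)) / -3 = 198/-3 = -66
U[3] = (117 + 3(-66)) / -3 = -81/-3 = 27
U[2] = (-66 + 3(27)) / -3 = 15/-3 = -5

-5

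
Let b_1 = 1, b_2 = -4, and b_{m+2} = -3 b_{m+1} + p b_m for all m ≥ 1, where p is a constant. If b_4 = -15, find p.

-3

b_3 = 12 + p
b_4 = -36 - 7p
So -36 - 7p = -15, giving p = -3.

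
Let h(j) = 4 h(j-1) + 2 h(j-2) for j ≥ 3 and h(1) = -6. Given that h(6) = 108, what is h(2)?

3

Let h(2) = z.
h(3) = -12 + 4z
h(4) = -48 + 18z
h(5) = -216 + 80z
h(6) = -960 + 356z
So -960 + 356z = 108, giving z = 3.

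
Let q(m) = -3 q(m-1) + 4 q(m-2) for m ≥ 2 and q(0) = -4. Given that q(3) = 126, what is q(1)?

Let q(1) = y.
q(2) = -16 - 3y
q(3) = 48 + 13y
So 48 + 13y = 126, giving y = 6.

6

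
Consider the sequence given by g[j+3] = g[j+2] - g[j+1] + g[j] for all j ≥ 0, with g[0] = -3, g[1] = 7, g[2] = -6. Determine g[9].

7

g[3] = (-6) - 7 + (-3) = -16
g[4] = (-16) - (-6) + 7 = -3
g[5] = (-3) - (-16) + (-6) = 7
g[6] = 7 - (-3) + (-16) = -6
g[7] = (-6) - 7 + (-3) = -16
g[8] = (-16) - (-6) + 7 = -3
g[9] = (-3) - (-16) + (-6) = 7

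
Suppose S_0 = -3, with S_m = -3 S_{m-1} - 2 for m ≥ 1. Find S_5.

S_1 = -3*(-3) - 2 = 7
S_2 = -3*7 - 2 = -23
S_3 = -3*(-23) - 2 = 67
S_4 = -3*67 - 2 = -203
S_5 = -3*(-203) - 2 = 607

607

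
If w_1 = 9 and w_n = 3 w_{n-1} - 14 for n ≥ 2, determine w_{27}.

The fixed point is -14/(1 - 3) = 7, so w_n - 7 = 3(w_{n-1} - 7).
Hence w_n = 2·3^{n-1} + 7.
w_{27} = 2·3^{26} + 7 = 2·2541865828329 + 7 = 5083731656665.

5083731656665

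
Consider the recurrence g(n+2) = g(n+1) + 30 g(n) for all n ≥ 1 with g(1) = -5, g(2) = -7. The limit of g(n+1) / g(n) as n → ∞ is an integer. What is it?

6

The characteristic equation is r^2 - r - 30 = 0, which factors as (r - 6)(r + 5) = 0.
So the roots are 6 and -5. Since |6| > |-5| and the coefficient of 6^n is non-zero, the ratio tends to 6.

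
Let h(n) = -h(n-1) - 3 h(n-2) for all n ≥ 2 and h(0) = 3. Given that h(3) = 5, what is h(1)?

Let h(1) = z.
h(2) = -9 - z
h(3) = 9 - 2z
So 9 - 2z = 5, giving z = 2.

2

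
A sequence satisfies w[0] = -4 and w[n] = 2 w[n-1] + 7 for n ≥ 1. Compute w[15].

The fixed point is 7/(1 - 2) = -7, so w[n] + 7 = 2(w[n-1] + 7).
Hence w[n] = 3·2^n - 7.
w[15] = 3·2^{15} - 7 = 3·32768 - 7 = 98297.

98297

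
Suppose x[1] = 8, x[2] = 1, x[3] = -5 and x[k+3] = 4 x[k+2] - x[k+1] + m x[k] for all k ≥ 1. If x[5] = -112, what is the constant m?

x[4] = -21 + 8m
x[5] = -79 + 33m
So -79 + 33m = -112, giving m = -1.

-1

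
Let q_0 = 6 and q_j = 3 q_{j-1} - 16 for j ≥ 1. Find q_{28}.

The fixed point is -16/(1 - 3) = 8, so q_j - 8 = 3(q_{j-1} - 8).
Hence q_j = -2·3^j + 8.
q_{28} = -2·3^{28} + 8 = -2·22876792454961 + 8 = -45753584909914.

-45753584909914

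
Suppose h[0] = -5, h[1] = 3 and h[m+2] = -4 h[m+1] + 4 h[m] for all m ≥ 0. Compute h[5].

3312

h[2] = -4·3 + 4·(-5) = -32
h[3] = -4·(-32) + 4·3 = 140
h[4] = -4·140 + 4·(-32) = -688
h[5] = -4·(-688) + 4·140 = 3312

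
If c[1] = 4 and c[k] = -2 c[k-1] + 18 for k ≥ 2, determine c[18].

262150

The fixed point is 18/(1 + 2) = 6, so c[k] - 6 = -2(c[k-1] - 6).
Hence c[k] = -2·(-2)^{k-1} + 6.
c[18] = -2·(-2)^{17} + 6 = -2·-131072 + 6 = 262150.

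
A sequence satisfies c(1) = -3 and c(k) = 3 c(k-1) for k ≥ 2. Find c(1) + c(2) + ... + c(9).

-29523

c(2) = 3*(-3) = -9
c(3) = 3*(-9) = -27
c(4) = 3*(-27) = -81
c(5) = 3*(-81) = -243
c(6) = 3*(-243) = -729
c(7) = 3*(-729) = -2187
c(8) = 3*(-2187) = -6561
c(9) = 3*(-6561) = -19683
Sum = (-3) + (-9) + (-27) + (-81) + (-243) + (-729) + (-2187) + (-6561) + (-19683) = -29523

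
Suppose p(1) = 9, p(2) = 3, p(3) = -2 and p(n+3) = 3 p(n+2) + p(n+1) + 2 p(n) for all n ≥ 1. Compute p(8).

1915

p(4) = 3·(-2) + 3 + 2·9 = 15
p(5) = 3·15 + (-2) + 2·3 = 49
p(6) = 3·49 + 15 + 2·(-2) = 158
p(7) = 3·158 + 49 + 2·15 = 553
p(8) = 3·553 + 158 + 2·49 = 1915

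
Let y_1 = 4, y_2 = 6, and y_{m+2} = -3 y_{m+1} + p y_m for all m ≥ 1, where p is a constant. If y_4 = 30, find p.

4

y_3 = -18 + 4p
y_4 = 54 - 6p
So 54 - 6p = 30, giving p = 4.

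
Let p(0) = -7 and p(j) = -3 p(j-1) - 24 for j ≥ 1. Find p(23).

94143178821

The fixed point is -24/(1 + 3) = -6, so p(j) + 6 = -3(p(j-1) + 6).
Hence p(j) = -1·(-3)^j - 6.
p(23) = -1·(-3)^{23} - 6 = -1·-94143178827 - 6 = 94143178821.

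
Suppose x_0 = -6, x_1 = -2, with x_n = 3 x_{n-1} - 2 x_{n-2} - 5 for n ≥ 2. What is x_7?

x_2 = 3*(-2) - 2*(-6) - 5 = 1
x_3 = 3*1 - 2*(-2) - 5 = 2
x_4 = 3*2 - 2*1 - 5 = -1
x_5 = 3*(-1) - 2*2 - 5 = -12
x_6 = 3*(-12) - 2*(-1) - 5 = -39
x_7 = 3*(-39) - 2*(-12) - 5 = -98

-98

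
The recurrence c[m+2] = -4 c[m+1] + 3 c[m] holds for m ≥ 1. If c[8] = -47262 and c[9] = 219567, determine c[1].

Rearranging, c[m-2] = (c[m] + 4 c[m-1]) / 3.
c[7] = (219567 + 4(-47262)) / 3 = 30519/3 = 10173
c[6] = (-47262 + 4(10173)) / 3 = -6570/3 = -2190
c[5] = (10173 + 4(-2190)) / 3 = 1413/3 = 471
c[4] = (-2190 + 4(471)) / 3 = -306/3 = -102
c[3] = (471 + 4(-102)) / 3 = 63/3 = 21
c[2] = (-102 + 4(21)) / 3 = -18/3 = -6
c[1] = (21 + 4(-6)) / 3 = -3/3 = -1

-1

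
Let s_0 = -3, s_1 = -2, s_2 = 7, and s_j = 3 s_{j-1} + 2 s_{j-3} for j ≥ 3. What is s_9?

14349

s_3 = 3(7) + 2(-3) = 15
s_4 = 3(15) + 2(-2) = 41
s_5 = 3(41) + 2(7) = 137
s_6 = 3(137) + 2(15) = 441
s_7 = 3(441) + 2(41) = 1405
s_8 = 3(1405) + 2(137) = 4489
s_9 = 3(4489) + 2(441) = 14349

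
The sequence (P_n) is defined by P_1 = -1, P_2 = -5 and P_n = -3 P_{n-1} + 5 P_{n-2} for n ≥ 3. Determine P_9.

P_3 = -3·(-5) + 5·(-1) = 10
P_4 = -3·10 + 5·(-5) = -55
P_5 = -3·(-55) + 5·10 = 215
P_6 = -3·215 + 5·(-55) = -920
P_7 = -3·(-920) + 5·215 = 3835
P_8 = -3·3835 + 5·(-920) = -16105
P_9 = -3·(-16105) + 5·3835 = 67490

67490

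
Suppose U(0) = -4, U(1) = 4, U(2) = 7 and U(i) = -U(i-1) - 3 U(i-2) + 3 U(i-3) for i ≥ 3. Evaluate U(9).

U(3) = -7 - 3·4 + 3·(-4) = -31
U(4) = -(-31) - 3·7 + 3·4 = 22
U(5) = -22 - 3·(-31) + 3·7 = 92
U(6) = -92 - 3·22 + 3·(-31) = -251
U(7) = -(-251) - 3·92 + 3·22 = 41
U(8) = -41 - 3·(-251) + 3·92 = 988
U(9) = -988 - 3·41 + 3·(-251) = -1864

-1864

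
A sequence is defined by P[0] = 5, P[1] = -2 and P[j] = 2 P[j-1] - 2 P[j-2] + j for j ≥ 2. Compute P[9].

-69

P[2] = 2(-2) - 2(5) + 2 = -12
P[3] = 2(-12) - 2(-2) + 3 = -17
P[4] = 2(-17) - 2(-12) + 4 = -6
P[5] = 2(-6) - 2(-17) + 5 = 27
P[6] = 2(27) - 2(-6) + 6 = 72
P[7] = 2(72) - 2(27) + 7 = 97
P[8] = 2(97) - 2(72) + 8 = 58
P[9] = 2(58) - 2(97) + 9 = -69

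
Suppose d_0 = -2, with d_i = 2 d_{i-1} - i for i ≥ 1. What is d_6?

d_1 = 2·(-2) - 1 = -5
d_2 = 2·(-5) - 2 = -12
d_3 = 2·(-12) - 3 = -27
d_4 = 2·(-27) - 4 = -58
d_5 = 2·(-58) - 5 = -121
d_6 = 2·(-121) - 6 = -248

-248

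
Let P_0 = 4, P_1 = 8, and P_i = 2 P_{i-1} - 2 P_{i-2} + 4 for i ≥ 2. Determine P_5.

P_2 = 2(8) - 2(4) + 4 = 12
P_3 = 2(12) - 2(8) + 4 = 12
P_4 = 2(12) - 2(12) + 4 = 4
P_5 = 2(4) - 2(12) + 4 = -12

-12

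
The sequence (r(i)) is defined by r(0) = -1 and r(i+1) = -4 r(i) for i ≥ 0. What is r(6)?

r(1) = -4*(-1) = 4
r(2) = -4*4 = -16
r(3) = -4*(-16) = 64
r(4) = -4*64 = -256
r(5) = -4*(-256) = 1024
r(6) = -4*1024 = -4096

-4096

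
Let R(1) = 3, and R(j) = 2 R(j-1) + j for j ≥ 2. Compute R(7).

375

R(2) = 2·3 + 2 = 8
R(3) = 2·8 + 3 = 19
R(4) = 2·19 + 4 = 42
R(5) = 2·42 + 5 = 89
R(6) = 2·89 + 6 = 184
R(7) = 2·184 + 7 = 375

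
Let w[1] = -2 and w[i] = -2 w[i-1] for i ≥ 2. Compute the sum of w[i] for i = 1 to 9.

-342

w[2] = -2·(-2) = 4
w[3] = -2·4 = -8
w[4] = -2·(-8) = 16
w[5] = -2·16 = -32
w[6] = -2·(-32) = 64
w[7] = -2·64 = -128
w[8] = -2·(-128) = 256
w[9] = -2·256 = -512
Sum = (-2) + 4 + (-8) + 16 + (-32) + 64 + (-128) + 256 + (-512) = -342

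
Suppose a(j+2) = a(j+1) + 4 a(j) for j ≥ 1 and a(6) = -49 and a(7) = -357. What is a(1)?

-7

Rearranging, a(j-2) = (a(j) - a(j-1)) / 4.
a(5) = (-357 - (-49)) / 4 = -308/4 = -77
a(4) = (-49 - (-77)) / 4 = 28/4 = 7
a(3) = (-77 - 7) / 4 = -84/4 = -21
a(2) = (7 - (-21)) / 4 = 28/4 = 7
a(1) = (-21 - 7) / 4 = -28/4 = -7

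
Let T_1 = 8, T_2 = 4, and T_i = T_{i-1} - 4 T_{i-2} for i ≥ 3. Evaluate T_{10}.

3124

T_3 = 4 - 4·8 = -28
T_4 = (-28) - 4·4 = -44
T_5 = (-44) - 4·(-28) = 68
T_6 = 68 - 4·(-44) = 244
T_7 = 244 - 4·68 = -28
T_8 = (-28) - 4·244 = -1004
T_9 = (-1004) - 4·(-28) = -892
T_{10} = (-892) - 4·(-1004) = 3124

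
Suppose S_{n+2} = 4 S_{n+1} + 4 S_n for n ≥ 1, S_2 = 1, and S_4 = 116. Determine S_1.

6

Let S_1 = x.
S_3 = 4 + 4x
S_4 = 20 + 16x
So 20 + 16x = 116, giving x = 6.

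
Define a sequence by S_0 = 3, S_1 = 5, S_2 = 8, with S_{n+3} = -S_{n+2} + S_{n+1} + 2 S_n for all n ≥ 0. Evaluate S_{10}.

-1

S_3 = -8 + 5 + 2(3) = 3
S_4 = -3 + 8 + 2(5) = 15
S_5 = -15 + 3 + 2(8) = 4
S_6 = -4 + 15 + 2(3) = 17
S_7 = -17 + 4 + 2(15) = 17
S_8 = -17 + 17 + 2(4) = 8
S_9 = -8 + 17 + 2(17) = 43
S_{10} = -43 + 8 + 2(17) = -1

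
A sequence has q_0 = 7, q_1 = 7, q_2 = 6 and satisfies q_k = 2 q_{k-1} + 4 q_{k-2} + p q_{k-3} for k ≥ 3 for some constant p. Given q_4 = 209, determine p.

q_3 = 40 + 7p
q_4 = 104 + 21p
So 104 + 21p = 209, giving p = 5.

5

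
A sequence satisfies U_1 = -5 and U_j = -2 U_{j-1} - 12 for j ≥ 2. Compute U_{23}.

-4194308

The fixed point is -12/(1 + 2) = -4, so U_j + 4 = -2(U_{j-1} + 4).
Hence U_j = -1·(-2)^{j-1} - 4.
U_{23} = -1·(-2)^{22} - 4 = -1·4194304 - 4 = -4194308.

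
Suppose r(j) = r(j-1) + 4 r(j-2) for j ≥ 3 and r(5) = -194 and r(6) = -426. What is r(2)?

-6

Rearranging, r(j-2) = (r(j) - r(j-1)) / 4.
r(4) = (-426 - (-194)) / 4 = -232/4 = -58
r(3) = (-194 - (-58)) / 4 = -136/4 = -34
r(2) = (-58 - (-34)) / 4 = -24/4 = -6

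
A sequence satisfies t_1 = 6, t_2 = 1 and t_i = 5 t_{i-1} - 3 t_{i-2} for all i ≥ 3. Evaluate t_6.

t_3 = 5·1 - 3·6 = -13
t_4 = 5·(-13) - 3·1 = -68
t_5 = 5·(-68) - 3·(-13) = -301
t_6 = 5·(-301) - 3·(-68) = -1301

-1301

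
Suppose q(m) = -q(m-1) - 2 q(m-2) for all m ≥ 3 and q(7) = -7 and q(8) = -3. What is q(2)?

Rearranging, q(m-2) = (q(m) + q(m-1)) / -2.
q(6) = (-3 + (-7)) / -2 = -10/-2 = 5
q(5) = (-7 + 5) / -2 = -2/-2 = 1
q(4) = (5 + 1) / -2 = 6/-2 = -3
q(3) = (1 + (-3)) / -2 = -2/-2 = 1
q(2) = (-3 + 1) / -2 = -2/-2 = 1

1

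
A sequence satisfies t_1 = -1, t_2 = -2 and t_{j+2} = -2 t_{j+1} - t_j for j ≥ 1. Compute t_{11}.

t_3 = -2·(-2) - (-1) = 5
t_4 = -2·5 - (-2) = -8
t_5 = -2·(-8) - 5 = 11
t_6 = -2·11 - (-8) = -14
t_7 = -2·(-14) - 11 = 17
t_8 = -2·17 - (-14) = -20
t_9 = -2·(-20) - 17 = 23
t_{10} = -2·23 - (-20) = -26
t_{11} = -2·(-26) - 23 = 29

29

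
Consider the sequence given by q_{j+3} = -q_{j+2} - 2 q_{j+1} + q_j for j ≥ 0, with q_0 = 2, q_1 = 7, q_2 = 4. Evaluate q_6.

q_3 = -4 - 2(7) + 2 = -16
q_4 = -(-16) - 2(4) + 7 = 15
q_5 = -15 - 2(-16) + 4 = 21
q_6 = -21 - 2(15) + (-16) = -67

-67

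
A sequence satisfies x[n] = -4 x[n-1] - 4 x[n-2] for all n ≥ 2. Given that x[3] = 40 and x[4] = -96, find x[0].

Rearranging, x[n-2] = (x[n] + 4 x[n-1]) / -4.
x[2] = (-96 + 4*40) / -4 = 64/-4 = -16
x[1] = (40 + 4*(-16)) / -4 = -24/-4 = 6
x[0] = (-16 + 4*6) / -4 = 8/-4 = -2

-2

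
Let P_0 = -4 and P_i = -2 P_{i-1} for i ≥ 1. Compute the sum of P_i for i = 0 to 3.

P_1 = -2(-4) = 8
P_2 = -2(8) = -16
P_3 = -2(-16) = 32
Sum = (-4) + 8 + (-16) + 32 = 20

20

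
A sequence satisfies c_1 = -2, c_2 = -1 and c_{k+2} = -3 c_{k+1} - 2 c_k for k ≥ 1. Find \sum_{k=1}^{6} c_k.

-63

c_3 = -3*(-1) - 2*(-2) = 7
c_4 = -3*7 - 2*(-1) = -19
c_5 = -3*(-19) - 2*7 = 43
c_6 = -3*43 - 2*(-19) = -91
Sum = (-2) + (-1) + 7 + (-19) + 43 + (-91) = -63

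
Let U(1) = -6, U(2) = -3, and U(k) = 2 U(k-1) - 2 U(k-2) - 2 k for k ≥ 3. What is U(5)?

-14

U(3) = 2*(-3) - 2*(-6) - 6 = 0
U(4) = 2*0 - 2*(-3) - 8 = -2
U(5) = 2*(-2) - 2*0 - 10 = -14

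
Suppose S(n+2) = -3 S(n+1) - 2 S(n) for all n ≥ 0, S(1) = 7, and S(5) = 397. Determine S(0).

Let S(0) = w.
S(2) = -21 - 2w
S(3) = 49 + 6w
S(4) = -105 - 14w
S(5) = 217 + 30w
So 217 + 30w = 397, giving w = 6.

6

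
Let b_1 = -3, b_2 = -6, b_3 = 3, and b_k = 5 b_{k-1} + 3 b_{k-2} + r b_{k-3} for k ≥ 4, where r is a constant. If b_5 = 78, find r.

-4

b_4 = -3 - 3r
b_5 = -6 - 21r
So -6 - 21r = 78, giving r = -4.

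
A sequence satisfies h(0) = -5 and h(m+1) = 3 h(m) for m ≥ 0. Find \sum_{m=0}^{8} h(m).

h(1) = 3(-5) = -15
h(2) = 3(-15) = -45
h(3) = 3(-45) = -135
h(4) = 3(-135) = -405
h(5) = 3(-405) = -1215
h(6) = 3(-1215) = -3645
h(7) = 3(-3645) = -10935
h(8) = 3(-10935) = -32805
Sum = (-5) + (-15) + (-45) + (-135) + (-405) + (-1215) + (-3645) + (-10935) + (-32805) = -49205

-49205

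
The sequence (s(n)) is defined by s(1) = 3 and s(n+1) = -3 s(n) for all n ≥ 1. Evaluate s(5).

s(2) = -3(3) = -9
s(3) = -3(-9) = 27
s(4) = -3(27) = -81
s(5) = -3(-81) = 243

243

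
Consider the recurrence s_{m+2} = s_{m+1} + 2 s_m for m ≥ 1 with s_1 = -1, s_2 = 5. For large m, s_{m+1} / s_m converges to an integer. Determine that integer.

2

The characteristic equation is r^2 - r - 2 = 0, which factors as (r - 2)(r + 1) = 0.
So the roots are 2 and -1. Since |2| > |-1| and the coefficient of 2^m is non-zero, the ratio tends to 2.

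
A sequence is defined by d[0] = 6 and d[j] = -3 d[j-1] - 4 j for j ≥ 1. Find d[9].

d[1] = -3*6 - 4 = -22
d[2] = -3*(-22) - 8 = 58
d[3] = -3*58 - 12 = -186
d[4] = -3*(-186) - 16 = 542
d[5] = -3*542 - 20 = -1646
d[6] = -3*(-1646) - 24 = 4914
d[7] = -3*4914 - 28 = -14770
d[8] = -3*(-14770) - 32 = 44278
d[9] = -3*44278 - 36 = -132870

-132870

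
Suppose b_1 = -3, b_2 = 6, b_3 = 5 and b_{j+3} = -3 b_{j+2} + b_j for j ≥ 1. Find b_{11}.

34890

b_4 = -3·5 + (-3) = -18
b_5 = -3·(-18) + 6 = 60
b_6 = -3·60 + 5 = -175
b_7 = -3·(-175) + (-18) = 507
b_8 = -3·507 + 60 = -1461
b_9 = -3·(-1461) + (-175) = 4208
b_{10} = -3·4208 + 507 = -12117
b_{11} = -3·(-12117) + (-1461) = 34890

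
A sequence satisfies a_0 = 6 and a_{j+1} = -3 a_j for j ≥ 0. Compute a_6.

4374

a_1 = -3(6) = -18
a_2 = -3(-18) = 54
a_3 = -3(54) = -162
a_4 = -3(-162) = 486
a_5 = -3(486) = -1458
a_6 = -3(-1458) = 4374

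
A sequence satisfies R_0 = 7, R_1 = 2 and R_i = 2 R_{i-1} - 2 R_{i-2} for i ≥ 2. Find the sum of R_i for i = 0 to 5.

R_2 = 2(2) - 2(7) = -10
R_3 = 2(-10) - 2(2) = -24
R_4 = 2(-24) - 2(-10) = -28
R_5 = 2(-28) - 2(-24) = -8
Sum = 7 + 2 + (-10) + (-24) + (-28) + (-8) = -61

-61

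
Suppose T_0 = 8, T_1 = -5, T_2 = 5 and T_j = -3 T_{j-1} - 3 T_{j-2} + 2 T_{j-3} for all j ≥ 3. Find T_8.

677

T_3 = -3*5 - 3*(-5) + 2*8 = 16
T_4 = -3*16 - 3*5 + 2*(-5) = -73
T_5 = -3*(-73) - 3*16 + 2*5 = 181
T_6 = -3*181 - 3*(-73) + 2*16 = -292
T_7 = -3*(-292) - 3*181 + 2*(-73) = 187
T_8 = -3*187 - 3*(-292) + 2*181 = 677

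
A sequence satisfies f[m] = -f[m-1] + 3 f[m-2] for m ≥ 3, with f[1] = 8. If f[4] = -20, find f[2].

1

Let f[2] = y.
f[3] = 24 - y
f[4] = -24 + 4y
So -24 + 4y = -20, giving y = 1.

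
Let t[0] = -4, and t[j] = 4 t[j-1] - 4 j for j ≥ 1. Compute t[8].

t[1] = 4*(-4) - 4 = -20
t[2] = 4*(-20) - 8 = -88
t[3] = 4*(-88) - 12 = -364
t[4] = 4*(-364) - 16 = -1472
t[5] = 4*(-1472) - 20 = -5908
t[6] = 4*(-5908) - 24 = -23656
t[7] = 4*(-23656) - 28 = -94652
t[8] = 4*(-94652) - 32 = -378640

-378640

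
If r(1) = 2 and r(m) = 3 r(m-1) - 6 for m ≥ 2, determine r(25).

-282429536478

The fixed point is -6/(1 - 3) = 3, so r(m) - 3 = 3(r(m-1) - 3).
Hence r(m) = -1·3^{m-1} + 3.
r(25) = -1·3^{24} + 3 = -1·282429536481 + 3 = -282429536478.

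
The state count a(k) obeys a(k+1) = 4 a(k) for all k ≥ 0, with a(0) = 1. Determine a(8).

65536

a(1) = 4(1) = 4
a(2) = 4(4) = 16
a(3) = 4(16) = 64
a(4) = 4(64) = 256
a(5) = 4(256) = 1024
a(6) = 4(1024) = 4096
a(7) = 4(4096) = 16384
a(8) = 4(16384) = 65536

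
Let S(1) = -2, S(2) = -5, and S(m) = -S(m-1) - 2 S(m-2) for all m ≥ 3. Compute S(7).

21

S(3) = -(-5) - 2*(-2) = 9
S(4) = -9 - 2*(-5) = 1
S(5) = -1 - 2*9 = -19
S(6) = -(-19) - 2*1 = 17
S(7) = -17 - 2*(-19) = 21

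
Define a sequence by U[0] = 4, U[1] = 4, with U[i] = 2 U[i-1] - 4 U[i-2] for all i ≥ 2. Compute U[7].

256

U[2] = 2(4) - 4(4) = -8
U[3] = 2(-8) - 4(4) = -32
U[4] = 2(-32) - 4(-8) = -32
U[5] = 2(-32) - 4(-32) = 64
U[6] = 2(64) - 4(-32) = 256
U[7] = 2(256) - 4(64) = 256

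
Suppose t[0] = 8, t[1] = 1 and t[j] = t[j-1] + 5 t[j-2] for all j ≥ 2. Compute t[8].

12821

t[2] = 1 + 5·8 = 41
t[3] = 41 + 5·1 = 46
t[4] = 46 + 5·41 = 251
t[5] = 251 + 5·46 = 481
t[6] = 481 + 5·251 = 1736
t[7] = 1736 + 5·481 = 4141
t[8] = 4141 + 5·1736 = 12821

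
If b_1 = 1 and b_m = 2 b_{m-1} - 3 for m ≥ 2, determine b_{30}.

The fixed point is -3/(1 - 2) = 3, so b_m - 3 = 2(b_{m-1} - 3).
Hence b_m = -2·2^{m-1} + 3.
b_{30} = -2·2^{29} + 3 = -2·536870912 + 3 = -1073741821.

-1073741821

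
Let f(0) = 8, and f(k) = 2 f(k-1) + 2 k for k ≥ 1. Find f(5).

370

f(1) = 2(8) + 2 = 18
f(2) = 2(18) + 4 = 40
f(3) = 2(40) + 6 = 86
f(4) = 2(86) + 8 = 180
f(5) = 2(180) + 10 = 370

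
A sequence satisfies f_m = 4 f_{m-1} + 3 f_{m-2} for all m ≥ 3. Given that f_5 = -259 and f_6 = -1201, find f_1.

Rearranging, f_{m-2} = (f_m - 4 f_{m-1}) / 3.
f_4 = (-1201 - 4(-259)) / 3 = -165/3 = -55
f_3 = (-259 - 4(-55)) / 3 = -39/3 = -13
f_2 = (-55 - 4(-13)) / 3 = -3/3 = -1
f_1 = (-13 - 4(-1)) / 3 = -9/3 = -3

-3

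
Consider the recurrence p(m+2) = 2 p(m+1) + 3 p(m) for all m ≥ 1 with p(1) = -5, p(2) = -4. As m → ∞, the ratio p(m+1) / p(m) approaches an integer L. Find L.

3

The characteristic equation is r^2 - 2r - 3 = 0, which factors as (r - 3)(r + 1) = 0.
So the roots are 3 and -1. Since |3| > |-1| and the coefficient of 3^m is non-zero, the ratio tends to 3.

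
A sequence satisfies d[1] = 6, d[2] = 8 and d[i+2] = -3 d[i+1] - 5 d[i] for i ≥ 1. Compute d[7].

d[3] = -3·8 - 5·6 = -54
d[4] = -3·(-54) - 5·8 = 122
d[5] = -3·122 - 5·(-54) = -96
d[6] = -3·(-96) - 5·122 = -322
d[7] = -3·(-322) - 5·(-96) = 1446

1446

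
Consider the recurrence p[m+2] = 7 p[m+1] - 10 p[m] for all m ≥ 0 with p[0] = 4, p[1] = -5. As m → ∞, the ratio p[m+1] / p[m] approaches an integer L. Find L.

The characteristic equation is r^2 - 7r + 10 = 0, which factors as (r - 5)(r - 2) = 0.
So the roots are 5 and 2. Since |5| > |2| and the coefficient of 5^m is non-zero, the ratio tends to 5.

5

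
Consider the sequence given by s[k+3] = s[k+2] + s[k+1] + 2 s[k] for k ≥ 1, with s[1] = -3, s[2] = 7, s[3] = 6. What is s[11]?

1467

s[4] = 6 + 7 + 2·(-3) = 7
s[5] = 7 + 6 + 2·7 = 27
s[6] = 27 + 7 + 2·6 = 46
s[7] = 46 + 27 + 2·7 = 87
s[8] = 87 + 46 + 2·27 = 187
s[9] = 187 + 87 + 2·46 = 366
s[10] = 366 + 187 + 2·87 = 727
s[11] = 727 + 366 + 2·187 = 1467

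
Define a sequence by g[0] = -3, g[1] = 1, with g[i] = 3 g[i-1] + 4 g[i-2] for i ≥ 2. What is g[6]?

-1641

g[2] = 3*1 + 4*(-3) = -9
g[3] = 3*(-9) + 4*1 = -23
g[4] = 3*(-23) + 4*(-9) = -105
g[5] = 3*(-105) + 4*(-23) = -407
g[6] = 3*(-407) + 4*(-105) = -1641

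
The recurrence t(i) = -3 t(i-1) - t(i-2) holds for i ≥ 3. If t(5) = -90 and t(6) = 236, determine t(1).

Rearranging, t(i-2) = -(t(i) + 3 t(i-1)).
t(4) = -(236 + 3·(-90)) = 34
t(3) = -(-90 + 3·34) = -12
t(2) = -(34 + 3·(-12)) = 2
t(1) = -(-12 + 3·2) = 6

6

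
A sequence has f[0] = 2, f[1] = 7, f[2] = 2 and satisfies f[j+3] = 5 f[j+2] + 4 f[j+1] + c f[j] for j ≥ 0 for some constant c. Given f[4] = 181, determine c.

f[3] = 38 + 2c
f[4] = 198 + 17c
So 198 + 17c = 181, giving c = -1.

-1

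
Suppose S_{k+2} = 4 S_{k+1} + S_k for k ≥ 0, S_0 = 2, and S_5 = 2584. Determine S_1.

8

Let S_1 = z.
S_2 = 2 + 4z
S_3 = 8 + 17z
S_4 = 34 + 72z
S_5 = 144 + 305z
So 144 + 305z = 2584, giving z = 8.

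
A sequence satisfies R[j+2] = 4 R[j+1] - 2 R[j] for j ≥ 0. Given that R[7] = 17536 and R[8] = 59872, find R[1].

Rearranging, R[j-2] = (R[j] - 4 R[j-1]) / -2.
R[6] = (59872 - 4·17536) / -2 = -10272/-2 = 5136
R[5] = (17536 - 4·5136) / -2 = -3008/-2 = 1504
R[4] = (5136 - 4·1504) / -2 = -880/-2 = 440
R[3] = (1504 - 4·440) / -2 = -256/-2 = 128
R[2] = (440 - 4·128) / -2 = -72/-2 = 36
R[1] = (128 - 4·36) / -2 = -16/-2 = 8

8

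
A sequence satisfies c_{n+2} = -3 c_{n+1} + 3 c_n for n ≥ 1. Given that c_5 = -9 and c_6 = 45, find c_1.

6

Rearranging, c_{n-2} = (c_n + 3 c_{n-1}) / 3.
c_4 = (45 + 3·(-9)) / 3 = 18/3 = 6
c_3 = (-9 + 3·6) / 3 = 9/3 = 3
c_2 = (6 + 3·3) / 3 = 15/3 = 5
c_1 = (3 + 3·5) / 3 = 18/3 = 6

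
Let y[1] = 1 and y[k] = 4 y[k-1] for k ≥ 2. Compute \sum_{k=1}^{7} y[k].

y[2] = 4(1) = 4
y[3] = 4(4) = 16
y[4] = 4(16) = 64
y[5] = 4(64) = 256
y[6] = 4(256) = 1024
y[7] = 4(1024) = 4096
Sum = 1 + 4 + 16 + 64 + 256 + 1024 + 4096 = 5461

5461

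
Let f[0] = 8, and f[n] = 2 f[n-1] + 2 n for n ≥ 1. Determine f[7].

f[1] = 2*8 + 2 = 18
f[2] = 2*18 + 4 = 40
f[3] = 2*40 + 6 = 86
f[4] = 2*86 + 8 = 180
f[5] = 2*180 + 10 = 370
f[6] = 2*370 + 12 = 752
f[7] = 2*752 + 14 = 1518

1518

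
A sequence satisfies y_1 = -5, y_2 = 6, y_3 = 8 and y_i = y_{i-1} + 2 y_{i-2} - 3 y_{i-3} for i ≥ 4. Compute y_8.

99

y_4 = 8 + 2·6 - 3·(-5) = 35
y_5 = 35 + 2·8 - 3·6 = 33
y_6 = 33 + 2·35 - 3·8 = 79
y_7 = 79 + 2·33 - 3·35 = 40
y_8 = 40 + 2·79 - 3·33 = 99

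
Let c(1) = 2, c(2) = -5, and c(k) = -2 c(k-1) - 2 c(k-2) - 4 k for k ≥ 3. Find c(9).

c(3) = -2*(-5) - 2*2 - 12 = -6
c(4) = -2*(-6) - 2*(-5) - 16 = 6
c(5) = -2*6 - 2*(-6) - 20 = -20
c(6) = -2*(-20) - 2*6 - 24 = 4
c(7) = -2*4 - 2*(-20) - 28 = 4
c(8) = -2*4 - 2*4 - 32 = -48
c(9) = -2*(-48) - 2*4 - 36 = 52

52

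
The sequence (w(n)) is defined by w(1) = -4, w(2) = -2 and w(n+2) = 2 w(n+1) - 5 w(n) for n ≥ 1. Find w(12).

-28518

w(3) = 2*(-2) - 5*(-4) = 16
w(4) = 2*16 - 5*(-2) = 42
w(5) = 2*42 - 5*16 = 4
w(6) = 2*4 - 5*42 = -202
w(7) = 2*(-202) - 5*4 = -424
w(8) = 2*(-424) - 5*(-202) = 162
w(9) = 2*162 - 5*(-424) = 2444
w(10) = 2*2444 - 5*162 = 4078
w(11) = 2*4078 - 5*2444 = -4064
w(12) = 2*(-4064) - 5*4078 = -28518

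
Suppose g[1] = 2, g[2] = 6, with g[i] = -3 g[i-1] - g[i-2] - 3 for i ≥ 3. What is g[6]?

417

g[3] = -3*6 - 2 - 3 = -23
g[4] = -3*(-23) - 6 - 3 = 60
g[5] = -3*60 - (-23) - 3 = -160
g[6] = -3*(-160) - 60 - 3 = 417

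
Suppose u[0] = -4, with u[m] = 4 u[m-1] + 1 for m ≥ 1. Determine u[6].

u[1] = 4*(-4) + 1 = -15
u[2] = 4*(-15) + 1 = -59
u[3] = 4*(-59) + 1 = -235
u[4] = 4*(-235) + 1 = -939
u[5] = 4*(-939) + 1 = -3755
u[6] = 4*(-3755) + 1 = -15019

-15019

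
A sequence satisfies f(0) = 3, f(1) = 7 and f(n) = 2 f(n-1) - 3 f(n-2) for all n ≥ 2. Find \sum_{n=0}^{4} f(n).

-33

f(2) = 2*7 - 3*3 = 5
f(3) = 2*5 - 3*7 = -11
f(4) = 2*(-11) - 3*5 = -37
Sum = 3 + 7 + 5 + (-11) + (-37) = -33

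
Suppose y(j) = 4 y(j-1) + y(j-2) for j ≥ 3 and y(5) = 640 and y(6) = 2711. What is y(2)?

Rearranging, y(j-2) = y(j) - 4 y(j-1).
y(4) = 2711 - 4·640 = 151
y(3) = 640 - 4·151 = 36
y(2) = 151 - 4·36 = 7

7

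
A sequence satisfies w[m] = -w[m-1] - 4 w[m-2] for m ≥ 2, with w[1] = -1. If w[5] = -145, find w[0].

5

Let w[0] = v.
w[2] = 1 - 4v
w[3] = 3 + 4v
w[4] = -7 + 12v
w[5] = -5 - 28v
So -5 - 28v = -145, giving v = 5.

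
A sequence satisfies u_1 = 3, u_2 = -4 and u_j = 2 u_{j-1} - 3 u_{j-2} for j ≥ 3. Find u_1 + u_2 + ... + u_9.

u_3 = 2·(-4) - 3·3 = -17
u_4 = 2·(-17) - 3·(-4) = -22
u_5 = 2·(-22) - 3·(-17) = 7
u_6 = 2·7 - 3·(-22) = 80
u_7 = 2·80 - 3·7 = 139
u_8 = 2·139 - 3·80 = 38
u_9 = 2·38 - 3·139 = -341
Sum = 3 + (-4) + (-17) + (-22) + 7 + 80 + 139 + 38 + (-341) = -117

-117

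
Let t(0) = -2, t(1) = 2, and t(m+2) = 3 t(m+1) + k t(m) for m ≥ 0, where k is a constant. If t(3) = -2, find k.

5

t(2) = 6 - 2k
t(3) = 18 - 4k
So 18 - 4k = -2, giving k = 5.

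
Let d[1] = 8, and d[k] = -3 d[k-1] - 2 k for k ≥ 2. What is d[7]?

6466

d[2] = -3*8 - 4 = -28
d[3] = -3*(-28) - 6 = 78
d[4] = -3*78 - 8 = -242
d[5] = -3*(-242) - 10 = 716
d[6] = -3*716 - 12 = -2160
d[7] = -3*(-2160) - 14 = 6466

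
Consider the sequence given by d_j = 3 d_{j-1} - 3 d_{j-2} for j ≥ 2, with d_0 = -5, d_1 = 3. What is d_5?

162

d_2 = 3(3) - 3(-5) = 24
d_3 = 3(24) - 3(3) = 63
d_4 = 3(63) - 3(24) = 117
d_5 = 3(117) - 3(63) = 162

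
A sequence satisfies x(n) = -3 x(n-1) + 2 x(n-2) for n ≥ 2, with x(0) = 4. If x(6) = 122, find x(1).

Let x(1) = v.
x(2) = 8 - 3v
x(3) = -24 + 11v
x(4) = 88 - 39v
x(5) = -312 + 139v
x(6) = 1112 - 495v
So 1112 - 495v = 122, giving v = 2.

2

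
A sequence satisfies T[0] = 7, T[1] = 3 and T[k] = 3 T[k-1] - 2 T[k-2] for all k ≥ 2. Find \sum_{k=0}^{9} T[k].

T[2] = 3(3) - 2(7) = -5
T[3] = 3(-5) - 2(3) = -21
T[4] = 3(-21) - 2(-5) = -53
T[5] = 3(-53) - 2(-21) = -117
T[6] = 3(-117) - 2(-53) = -245
T[7] = 3(-245) - 2(-117) = -501
T[8] = 3(-501) - 2(-245) = -1013
T[9] = 3(-1013) - 2(-501) = -2037
Sum = 7 + 3 + (-5) + (-21) + (-53) + (-117) + (-245) + (-501) + (-1013) + (-2037) = -3982

-3982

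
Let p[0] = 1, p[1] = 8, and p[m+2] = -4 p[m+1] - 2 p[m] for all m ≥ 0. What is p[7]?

16416

p[2] = -4·8 - 2·1 = -34
p[3] = -4·(-34) - 2·8 = 120
p[4] = -4·120 - 2·(-34) = -412
p[5] = -4·(-412) - 2·120 = 1408
p[6] = -4·1408 - 2·(-412) = -4808
p[7] = -4·(-4808) - 2·1408 = 16416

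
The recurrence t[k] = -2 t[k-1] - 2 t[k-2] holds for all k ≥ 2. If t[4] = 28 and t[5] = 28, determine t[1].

-7

Rearranging, t[k-2] = (t[k] + 2 t[k-1]) / -2.
t[3] = (28 + 2·28) / -2 = 84/-2 = -42
t[2] = (28 + 2·(-42)) / -2 = -56/-2 = 28
t[1] = (-42 + 2·28) / -2 = 14/-2 = -7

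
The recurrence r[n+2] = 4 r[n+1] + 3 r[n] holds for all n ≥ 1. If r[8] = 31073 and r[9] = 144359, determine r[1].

Rearranging, r[n-2] = (r[n] - 4 r[n-1]) / 3.
r[7] = (144359 - 4(31073)) / 3 = 20067/3 = 6689
r[6] = (31073 - 4(6689)) / 3 = 4317/3 = 1439
r[5] = (6689 - 4(1439)) / 3 = 933/3 = 311
r[4] = (1439 - 4(311)) / 3 = 195/3 = 65
r[3] = (311 - 4(65)) / 3 = 51/3 = 17
r[2] = (65 - 4(17)) / 3 = -3/3 = -1
r[1] = (17 - 4(-1)) / 3 = 21/3 = 7

7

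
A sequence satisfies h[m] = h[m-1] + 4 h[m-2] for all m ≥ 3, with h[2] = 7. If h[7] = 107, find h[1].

Let h[1] = w.
h[3] = 7 + 4w
h[4] = 35 + 4w
h[5] = 63 + 20w
h[6] = 203 + 36w
h[7] = 455 + 116w
So 455 + 116w = 107, giving w = -3.

-3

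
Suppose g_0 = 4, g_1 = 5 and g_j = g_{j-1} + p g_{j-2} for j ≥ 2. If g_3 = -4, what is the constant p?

g_2 = 5 + 4p
g_3 = 5 + 9p
So 5 + 9p = -4, giving p = -1.

-1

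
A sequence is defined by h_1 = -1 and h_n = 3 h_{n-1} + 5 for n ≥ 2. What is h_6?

h_2 = 3(-1) + 5 = 2
h_3 = 3(2) + 5 = 11
h_4 = 3(11) + 5 = 38
h_5 = 3(38) + 5 = 119
h_6 = 3(119) + 5 = 362

362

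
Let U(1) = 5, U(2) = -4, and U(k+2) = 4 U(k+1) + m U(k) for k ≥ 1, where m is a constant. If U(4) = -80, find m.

-1

U(3) = -16 + 5m
U(4) = -64 + 16m
So -64 + 16m = -80, giving m = -1.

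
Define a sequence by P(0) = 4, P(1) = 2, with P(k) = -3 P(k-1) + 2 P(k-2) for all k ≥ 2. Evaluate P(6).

122

P(2) = -3(2) + 2(4) = 2
P(3) = -3(2) + 2(2) = -2
P(4) = -3(-2) + 2(2) = 10
P(5) = -3(10) + 2(-2) = -34
P(6) = -3(-34) + 2(10) = 122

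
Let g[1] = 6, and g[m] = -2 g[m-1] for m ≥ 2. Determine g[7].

384

g[2] = -2(6) = -12
g[3] = -2(-12) = 24
g[4] = -2(24) = -48
g[5] = -2(-48) = 96
g[6] = -2(96) = -192
g[7] = -2(-192) = 384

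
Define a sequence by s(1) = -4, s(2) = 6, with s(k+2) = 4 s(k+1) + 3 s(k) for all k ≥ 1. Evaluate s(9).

140124

s(3) = 4(6) + 3(-4) = 12
s(4) = 4(12) + 3(6) = 66
s(5) = 4(66) + 3(12) = 300
s(6) = 4(300) + 3(66) = 1398
s(7) = 4(1398) + 3(300) = 6492
s(8) = 4(6492) + 3(1398) = 30162
s(9) = 4(30162) + 3(6492) = 140124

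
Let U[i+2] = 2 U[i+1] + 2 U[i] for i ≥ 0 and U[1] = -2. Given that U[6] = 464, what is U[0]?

8

Let U[0] = v.
U[2] = -4 + 2v
U[3] = -12 + 4v
U[4] = -32 + 12v
U[5] = -88 + 32v
U[6] = -240 + 88v
So -240 + 88v = 464, giving v = 8.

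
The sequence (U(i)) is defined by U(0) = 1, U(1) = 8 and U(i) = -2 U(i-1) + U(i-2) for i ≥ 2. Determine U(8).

-3095

U(2) = -2(8) + 1 = -15
U(3) = -2(-15) + 8 = 38
U(4) = -2(38) + (-15) = -91
U(5) = -2(-91) + 38 = 220
U(6) = -2(220) + (-91) = -531
U(7) = -2(-531) + 220 = 1282
U(8) = -2(1282) + (-531) = -3095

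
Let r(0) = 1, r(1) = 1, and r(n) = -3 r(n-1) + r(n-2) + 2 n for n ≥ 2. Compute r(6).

49

r(2) = -3*1 + 1 + 4 = 2
r(3) = -3*2 + 1 + 6 = 1
r(4) = -3*1 + 2 + 8 = 7
r(5) = -3*7 + 1 + 10 = -10
r(6) = -3*(-10) + 7 + 12 = 49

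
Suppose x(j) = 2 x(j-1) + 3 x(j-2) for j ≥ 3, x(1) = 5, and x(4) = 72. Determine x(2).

Let x(2) = w.
x(3) = 15 + 2w
x(4) = 30 + 7w
So 30 + 7w = 72, giving w = 6.

6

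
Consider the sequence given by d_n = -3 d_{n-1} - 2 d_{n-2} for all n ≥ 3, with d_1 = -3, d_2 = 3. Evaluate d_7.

d_3 = -3*3 - 2*(-3) = -3
d_4 = -3*(-3) - 2*3 = 3
d_5 = -3*3 - 2*(-3) = -3
d_6 = -3*(-3) - 2*3 = 3
d_7 = -3*3 - 2*(-3) = -3

-3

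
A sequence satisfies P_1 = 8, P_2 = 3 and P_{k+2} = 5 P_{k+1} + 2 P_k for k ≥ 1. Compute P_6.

4657

P_3 = 5(3) + 2(8) = 31
P_4 = 5(31) + 2(3) = 161
P_5 = 5(161) + 2(31) = 867
P_6 = 5(867) + 2(161) = 4657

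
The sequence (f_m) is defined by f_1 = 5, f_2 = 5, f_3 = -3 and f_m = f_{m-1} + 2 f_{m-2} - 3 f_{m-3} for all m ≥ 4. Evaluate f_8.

f_4 = (-3) + 2*5 - 3*5 = -8
f_5 = (-8) + 2*(-3) - 3*5 = -29
f_6 = (-29) + 2*(-8) - 3*(-3) = -36
f_7 = (-36) + 2*(-29) - 3*(-8) = -70
f_8 = (-70) + 2*(-36) - 3*(-29) = -55

-55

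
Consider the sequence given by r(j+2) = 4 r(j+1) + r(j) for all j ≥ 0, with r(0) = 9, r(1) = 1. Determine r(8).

r(2) = 4(1) + 9 = 13
r(3) = 4(13) + 1 = 53
r(4) = 4(53) + 13 = 225
r(5) = 4(225) + 53 = 953
r(6) = 4(953) + 225 = 4037
r(7) = 4(4037) + 953 = 17101
r(8) = 4(17101) + 4037 = 72441

72441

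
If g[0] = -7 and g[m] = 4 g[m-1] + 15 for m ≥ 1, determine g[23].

-140737488355333

The fixed point is 15/(1 - 4) = -5, so g[m] + 5 = 4(g[m-1] + 5).
Hence g[m] = -2·4^m - 5.
g[23] = -2·4^{23} - 5 = -2·70368744177664 - 5 = -140737488355333.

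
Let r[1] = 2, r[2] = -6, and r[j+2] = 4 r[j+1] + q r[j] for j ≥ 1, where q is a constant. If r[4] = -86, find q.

r[3] = -24 + 2q
r[4] = -96 + 2q
So -96 + 2q = -86, giving q = 5.

5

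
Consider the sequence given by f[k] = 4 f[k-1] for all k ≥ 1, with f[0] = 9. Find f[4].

2304

f[1] = 4*9 = 36
f[2] = 4*36 = 144
f[3] = 4*144 = 576
f[4] = 4*576 = 2304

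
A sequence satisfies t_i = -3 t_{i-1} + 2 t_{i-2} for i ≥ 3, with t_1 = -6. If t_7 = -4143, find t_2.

Let t_2 = y.
t_3 = -12 - 3y
t_4 = 36 + 11y
t_5 = -132 - 39y
t_6 = 468 + 139y
t_7 = -1668 - 495y
So -1668 - 495y = -4143, giving y = 5.

5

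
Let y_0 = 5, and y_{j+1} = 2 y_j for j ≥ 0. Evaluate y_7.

y_1 = 2·5 = 10
y_2 = 2·10 = 20
y_3 = 2·20 = 40
y_4 = 2·40 = 80
y_5 = 2·80 = 160
y_6 = 2·160 = 320
y_7 = 2·320 = 640

640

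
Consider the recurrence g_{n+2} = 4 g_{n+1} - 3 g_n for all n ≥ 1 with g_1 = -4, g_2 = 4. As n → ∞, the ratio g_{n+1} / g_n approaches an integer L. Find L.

3

The characteristic equation is r^2 - 4r + 3 = 0, which factors as (r - 3)(r - 1) = 0.
So the roots are 3 and 1. Since |3| > |1| and the coefficient of 3^n is non-zero, the ratio tends to 3.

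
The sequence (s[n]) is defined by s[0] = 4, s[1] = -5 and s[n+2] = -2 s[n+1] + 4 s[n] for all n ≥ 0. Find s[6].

s[2] = -2·(-5) + 4·4 = 26
s[3] = -2·26 + 4·(-5) = -72
s[4] = -2·(-72) + 4·26 = 248
s[5] = -2·248 + 4·(-72) = -784
s[6] = -2·(-784) + 4·248 = 2560

2560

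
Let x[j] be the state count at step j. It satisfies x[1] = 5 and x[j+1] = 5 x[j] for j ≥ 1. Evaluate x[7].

x[2] = 5(5) = 25
x[3] = 5(25) = 125
x[4] = 5(125) = 625
x[5] = 5(625) = 3125
x[6] = 5(3125) = 15625
x[7] = 5(15625) = 78125

78125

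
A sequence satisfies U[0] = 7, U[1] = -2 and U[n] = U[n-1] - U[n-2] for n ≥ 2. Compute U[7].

U[2] = (-2) - 7 = -9
U[3] = (-9) - (-2) = -7
U[4] = (-7) - (-9) = 2
U[5] = 2 - (-7) = 9
U[6] = 9 - 2 = 7
U[7] = 7 - 9 = -2

-2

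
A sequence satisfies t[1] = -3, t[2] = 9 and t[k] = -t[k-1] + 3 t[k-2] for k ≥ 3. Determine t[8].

t[3] = -9 + 3·(-3) = -18
t[4] = -(-18) + 3·9 = 45
t[5] = -45 + 3·(-18) = -99
t[6] = -(-99) + 3·45 = 234
t[7] = -234 + 3·(-99) = -531
t[8] = -(-531) + 3·234 = 1233

1233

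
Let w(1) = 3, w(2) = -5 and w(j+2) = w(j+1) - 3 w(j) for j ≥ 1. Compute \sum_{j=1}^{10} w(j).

w(3) = (-5) - 3·3 = -14
w(4) = (-14) - 3·(-5) = 1
w(5) = 1 - 3·(-14) = 43
w(6) = 43 - 3·1 = 40
w(7) = 40 - 3·43 = -89
w(8) = (-89) - 3·40 = -209
w(9) = (-209) - 3·(-89) = 58
w(10) = 58 - 3·(-209) = 685
Sum = 3 + (-5) + (-14) + 1 + 43 + 40 + (-89) + (-209) + 58 + 685 = 513

513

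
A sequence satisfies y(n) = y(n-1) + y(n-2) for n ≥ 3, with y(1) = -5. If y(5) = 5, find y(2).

5

Let y(2) = v.
y(3) = -5 + v
y(4) = -5 + 2v
y(5) = -10 + 3v
So -10 + 3v = 5, giving v = 5.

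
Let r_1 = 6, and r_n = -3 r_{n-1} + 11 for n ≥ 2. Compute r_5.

266

r_2 = -3·6 + 11 = -7
r_3 = -3·(-7) + 11 = 32
r_4 = -3·32 + 11 = -85
r_5 = -3·(-85) + 11 = 266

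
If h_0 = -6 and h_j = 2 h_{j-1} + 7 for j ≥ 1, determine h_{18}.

262137

The fixed point is 7/(1 - 2) = -7, so h_j + 7 = 2(h_{j-1} + 7).
Hence h_j = 1·2^j - 7.
h_{18} = 1·2^{18} - 7 = 1·262144 - 7 = 262137.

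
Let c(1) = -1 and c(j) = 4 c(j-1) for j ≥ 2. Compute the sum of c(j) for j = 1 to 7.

c(2) = 4·(-1) = -4
c(3) = 4·(-4) = -16
c(4) = 4·(-16) = -64
c(5) = 4·(-64) = -256
c(6) = 4·(-256) = -1024
c(7) = 4·(-1024) = -4096
Sum = (-1) + (-4) + (-16) + (-64) + (-256) + (-1024) + (-4096) = -5461

-5461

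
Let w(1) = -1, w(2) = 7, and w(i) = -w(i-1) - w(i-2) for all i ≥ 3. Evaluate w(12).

w(3) = -7 - (-1) = -6
w(4) = -(-6) - 7 = -1
w(5) = -(-1) - (-6) = 7
w(6) = -7 - (-1) = -6
w(7) = -(-6) - 7 = -1
w(8) = -(-1) - (-6) = 7
w(9) = -7 - (-1) = -6
w(10) = -(-6) - 7 = -1
w(11) = -(-1) - (-6) = 7
w(12) = -7 - (-1) = -6

-6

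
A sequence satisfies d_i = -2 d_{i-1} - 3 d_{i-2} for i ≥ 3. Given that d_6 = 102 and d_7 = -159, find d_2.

Rearranging, d_{i-2} = (d_i + 2 d_{i-1}) / -3.
d_5 = (-159 + 2(102)) / -3 = 45/-3 = -15
d_4 = (102 + 2(-15)) / -3 = 72/-3 = -24
d_3 = (-15 + 2(-24)) / -3 = -63/-3 = 21
d_2 = (-24 + 2(21)) / -3 = 18/-3 = -6

-6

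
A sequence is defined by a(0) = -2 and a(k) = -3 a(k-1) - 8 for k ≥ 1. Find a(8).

-2

a(1) = -3*(-2) - 8 = -2
a(2) = -3*(-2) - 8 = -2
a(3) = -3*(-2) - 8 = -2
a(4) = -3*(-2) - 8 = -2
a(5) = -3*(-2) - 8 = -2
a(6) = -3*(-2) - 8 = -2
a(7) = -3*(-2) - 8 = -2
a(8) = -3*(-2) - 8 = -2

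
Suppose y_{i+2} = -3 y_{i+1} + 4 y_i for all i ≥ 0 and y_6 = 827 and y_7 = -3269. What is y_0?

8

Rearranging, y_{i-2} = (y_i + 3 y_{i-1}) / 4.
y_5 = (-3269 + 3*827) / 4 = -788/4 = -197
y_4 = (827 + 3*(-197)) / 4 = 236/4 = 59
y_3 = (-197 + 3*59) / 4 = -20/4 = -5
y_2 = (59 + 3*(-5)) / 4 = 44/4 = 11
y_1 = (-5 + 3*11) / 4 = 28/4 = 7
y_0 = (11 + 3*7) / 4 = 32/4 = 8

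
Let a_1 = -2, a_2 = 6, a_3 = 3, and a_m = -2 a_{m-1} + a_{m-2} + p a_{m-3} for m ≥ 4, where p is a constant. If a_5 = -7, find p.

a_4 = -2p
a_5 = 3 + 10p
So 3 + 10p = -7, giving p = -1.

-1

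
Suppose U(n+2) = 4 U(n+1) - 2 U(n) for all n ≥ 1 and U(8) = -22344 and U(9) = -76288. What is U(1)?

Rearranging, U(n-2) = (U(n) - 4 U(n-1)) / -2.
U(7) = (-76288 - 4*(-22344)) / -2 = 13088/-2 = -6544
U(6) = (-22344 - 4*(-6544)) / -2 = 3832/-2 = -1916
U(5) = (-6544 - 4*(-1916)) / -2 = 1120/-2 = -560
U(4) = (-1916 - 4*(-560)) / -2 = 324/-2 = -162
U(3) = (-560 - 4*(-162)) / -2 = 88/-2 = -44
U(2) = (-162 - 4*(-44)) / -2 = 14/-2 = -7
U(1) = (-44 - 4*(-7)) / -2 = -16/-2 = 8

8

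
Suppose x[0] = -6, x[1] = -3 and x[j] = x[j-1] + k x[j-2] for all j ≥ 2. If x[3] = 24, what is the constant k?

x[2] = -3 - 6k
x[3] = -3 - 9k
So -3 - 9k = 24, giving k = -3.

-3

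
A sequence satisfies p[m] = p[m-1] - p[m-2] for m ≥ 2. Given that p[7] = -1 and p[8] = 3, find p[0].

-4

Rearranging, p[m-2] = -(p[m] - p[m-1]).
p[6] = -(3 - (-1)) = -4
p[5] = -(-1 - (-4)) = -3
p[4] = -(-4 - (-3)) = 1
p[3] = -(-3 - 1) = 4
p[2] = -(1 - 4) = 3
p[1] = -(4 - 3) = -1
p[0] = -(3 - (-1)) = -4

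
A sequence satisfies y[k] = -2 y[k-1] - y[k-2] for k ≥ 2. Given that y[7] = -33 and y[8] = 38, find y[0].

-2

Rearranging, y[k-2] = -(y[k] + 2 y[k-1]).
y[6] = -(38 + 2(-33)) = 28
y[5] = -(-33 + 2(28)) = -23
y[4] = -(28 + 2(-23)) = 18
y[3] = -(-23 + 2(18)) = -13
y[2] = -(18 + 2(-13)) = 8
y[1] = -(-13 + 2(8)) = -3
y[0] = -(8 + 2(-3)) = -2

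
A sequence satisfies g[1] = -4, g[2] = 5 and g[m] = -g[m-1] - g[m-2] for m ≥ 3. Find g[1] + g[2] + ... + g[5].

g[3] = -5 - (-4) = -1
g[4] = -(-1) - 5 = -4
g[5] = -(-4) - (-1) = 5
Sum = (-4) + 5 + (-1) + (-4) + 5 = 1

1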